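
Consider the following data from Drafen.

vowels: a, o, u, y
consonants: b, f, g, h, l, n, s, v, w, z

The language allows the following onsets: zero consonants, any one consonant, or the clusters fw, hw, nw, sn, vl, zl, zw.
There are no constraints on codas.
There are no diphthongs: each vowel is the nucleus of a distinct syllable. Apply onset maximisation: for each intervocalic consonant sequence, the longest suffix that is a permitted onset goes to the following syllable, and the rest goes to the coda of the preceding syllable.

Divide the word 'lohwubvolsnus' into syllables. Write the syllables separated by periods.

lo.hwub.vol.snus

Vowels present: o, u, o, u; each is a nucleus, giving 4 syllables.
σ1/σ2 boundary: /hw/ is a licit onset in full, so it all attaches to the next syllable.
σ2/σ3 boundary: cluster /bv/ — the longest permitted-onset suffix is /v/; onset = /v/, preceding coda = /b/.
σ3/σ4 boundary: /lsn/ — longest licit onset from the right is /sn/, leaving /l/ as coda.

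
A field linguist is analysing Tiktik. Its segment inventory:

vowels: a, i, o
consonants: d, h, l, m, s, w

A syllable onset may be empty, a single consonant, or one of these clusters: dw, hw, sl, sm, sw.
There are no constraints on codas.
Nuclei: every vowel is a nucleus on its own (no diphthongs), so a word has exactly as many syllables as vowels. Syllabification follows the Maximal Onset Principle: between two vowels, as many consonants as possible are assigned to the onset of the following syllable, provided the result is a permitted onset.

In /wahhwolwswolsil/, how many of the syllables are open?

The vowels are a, o, o, i — 4 nuclei, so 4 syllables.
V1 /a/ – V2 /o/: /hhw/ — longest licit onset from the right is /hw/, leaving /h/ as coda.
V2 /o/ – V3 /o/: cluster /lwsw/ — the longest permitted-onset suffix is /sw/; onset = /sw/, preceding coda = /lw/.
V3 /o/ – V4 /i/: /ls/; trying suffixes from longest down, /s/ is the first permitted one, so coda /l/ | onset /s/.
Result: wah.hwolw.swol.sil.
Classifying each syllable: /wah/ (closed), /hwolw/ (closed), /swol/ (closed), /sil/ (closed).
Open syllables: 0.

0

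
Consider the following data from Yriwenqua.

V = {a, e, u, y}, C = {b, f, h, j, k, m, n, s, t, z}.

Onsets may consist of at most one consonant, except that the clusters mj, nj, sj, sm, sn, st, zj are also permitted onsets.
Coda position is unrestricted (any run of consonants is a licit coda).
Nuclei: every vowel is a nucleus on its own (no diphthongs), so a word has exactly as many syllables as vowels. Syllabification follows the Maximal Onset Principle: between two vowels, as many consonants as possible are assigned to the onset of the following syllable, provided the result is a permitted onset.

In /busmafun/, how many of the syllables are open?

2

Vowels present: u, a, u; each is a nucleus, giving 3 syllables.
σ1/σ2 boundary: /sm/ is a licit onset in full, so it all attaches to the next syllable.
σ2/σ3 boundary: /f/ is a single consonant, so it becomes the next onset.
Syllabification: bu.sma.fun.
Classifying each syllable: /bu/ (open), /sma/ (open), /fun/ (closed).
Open syllables: 2.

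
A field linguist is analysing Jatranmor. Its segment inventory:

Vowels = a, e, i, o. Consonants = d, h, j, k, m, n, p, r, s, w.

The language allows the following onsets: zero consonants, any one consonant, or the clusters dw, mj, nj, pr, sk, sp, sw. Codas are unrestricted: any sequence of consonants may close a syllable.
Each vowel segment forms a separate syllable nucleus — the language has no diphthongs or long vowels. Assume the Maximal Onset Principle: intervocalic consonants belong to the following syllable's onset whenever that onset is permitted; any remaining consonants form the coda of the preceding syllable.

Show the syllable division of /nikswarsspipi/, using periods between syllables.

nik.swars.spi.pi

Nuclei (vowels): i, a, i, i → 4 syllables.
Between /i/ (V1) and /a/ (V2): /ksw/ — longest licit onset from the right is /sw/, leaving /k/ as coda.
Between /a/ (V2) and /i/ (V3): cluster /rssp/ — the longest permitted-onset suffix is /sp/; onset = /sp/, preceding coda = /rs/.
Between /i/ (V3) and /i/ (V4): /p/ → onset of the next syllable (single consonants are always licit onsets).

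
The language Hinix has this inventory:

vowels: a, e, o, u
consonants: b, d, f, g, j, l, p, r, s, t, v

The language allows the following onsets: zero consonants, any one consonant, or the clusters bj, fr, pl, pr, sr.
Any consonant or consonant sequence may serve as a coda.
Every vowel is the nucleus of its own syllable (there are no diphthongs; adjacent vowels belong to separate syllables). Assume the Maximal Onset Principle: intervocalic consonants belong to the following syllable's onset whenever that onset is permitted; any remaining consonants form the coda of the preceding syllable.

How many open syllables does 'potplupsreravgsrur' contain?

Nuclei (vowels): o, u, e, a, u → 5 syllables.
/o…u/ gap (V1→V2): /tpl/ splits as /t/ + /pl/ (/pl/ is the longest suffix that is a licit onset).
/u…e/ gap (V2→V3): /psr/ — longest licit onset from the right is /sr/, leaving /p/ as coda.
/e…a/ gap (V3→V4): /r/ is a single consonant, so it becomes the next onset.
/a…u/ gap (V4→V5): cluster /vgsr/ — the longest permitted-onset suffix is /sr/; onset = /sr/, preceding coda = /vg/.
Syllabification: pot.plup.sre.ravg.srur.
Classifying each syllable: /pot/ (closed), /plup/ (closed), /sre/ (open), /ravg/ (closed), /srur/ (closed).
Open syllables: 1.

1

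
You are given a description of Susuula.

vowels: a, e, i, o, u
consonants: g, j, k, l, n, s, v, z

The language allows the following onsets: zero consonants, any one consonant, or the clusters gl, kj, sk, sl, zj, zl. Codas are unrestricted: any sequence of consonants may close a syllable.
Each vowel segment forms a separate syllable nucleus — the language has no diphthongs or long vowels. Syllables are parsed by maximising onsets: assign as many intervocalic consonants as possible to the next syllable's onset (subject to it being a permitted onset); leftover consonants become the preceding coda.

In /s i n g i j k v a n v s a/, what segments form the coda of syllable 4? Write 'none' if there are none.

The vowels are i, i, a, a — 4 nuclei, so 4 syllables.
σ1/σ2 boundary: /ng/ — longest licit onset from the right is /g/, leaving /n/ as coda.
σ2/σ3 boundary: /jkv/ splits as /jk/ + /v/ (/v/ is the longest suffix that is a licit onset).
σ3/σ4 boundary: /nvs/ splits as /nv/ + /s/ (/s/ is the longest suffix that is a licit onset).
So the parse is sin.gijk.vanv.sa.
Syllable 4 is /sa/: onset /s/, nucleus /a/, coda ∅.

none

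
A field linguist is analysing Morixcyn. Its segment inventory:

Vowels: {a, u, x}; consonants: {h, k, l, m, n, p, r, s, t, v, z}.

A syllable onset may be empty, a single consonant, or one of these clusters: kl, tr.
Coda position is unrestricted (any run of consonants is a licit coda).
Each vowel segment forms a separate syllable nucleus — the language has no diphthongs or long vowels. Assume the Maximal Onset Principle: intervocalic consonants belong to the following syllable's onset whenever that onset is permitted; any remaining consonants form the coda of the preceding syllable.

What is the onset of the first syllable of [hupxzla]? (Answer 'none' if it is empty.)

h

Nuclei (vowels): u, x, a → 3 syllables.
σ1/σ2 boundary: /p/ → onset of the next syllable (single consonants are always licit onsets).
σ2/σ3 boundary: /zl/ splits as /z/ + /l/ (/l/ is the longest suffix that is a licit onset).
So the parse is hu.pxz.la.
Syllable 1 is /hu/: onset /h/, nucleus /u/, coda ∅.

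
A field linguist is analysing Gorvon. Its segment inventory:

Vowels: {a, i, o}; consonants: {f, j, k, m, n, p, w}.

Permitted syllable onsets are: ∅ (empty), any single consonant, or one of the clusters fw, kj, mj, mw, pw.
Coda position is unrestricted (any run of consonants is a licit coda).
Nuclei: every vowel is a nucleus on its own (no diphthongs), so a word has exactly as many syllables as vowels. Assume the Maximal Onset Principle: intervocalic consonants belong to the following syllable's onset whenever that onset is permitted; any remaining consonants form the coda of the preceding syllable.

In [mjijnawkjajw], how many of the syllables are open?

Vowels present: i, a, a; each is a nucleus, giving 3 syllables.
Between /i/ (V1) and /a/ (V2): /jn/ splits as /j/ + /n/ (/n/ is the longest suffix that is a licit onset).
Between /a/ (V2) and /a/ (V3): /wkj/ — longest licit onset from the right is /kj/, leaving /w/ as coda.
Result: mjij.naw.kjajw.
Classifying each syllable: /mjij/ (closed), /naw/ (closed), /kjajw/ (closed).
Open syllables: 0.

0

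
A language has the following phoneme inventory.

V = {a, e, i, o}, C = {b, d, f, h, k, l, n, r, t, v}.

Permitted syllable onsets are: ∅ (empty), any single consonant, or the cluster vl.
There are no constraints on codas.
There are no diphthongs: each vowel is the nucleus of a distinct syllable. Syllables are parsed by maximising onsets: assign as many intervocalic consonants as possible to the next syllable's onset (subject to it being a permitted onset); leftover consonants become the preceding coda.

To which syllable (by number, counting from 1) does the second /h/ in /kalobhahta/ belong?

3

Nuclei (vowels): a, o, a, a → 4 syllables.
/a…o/ gap (V1→V2): /l/ → onset of the next syllable (single consonants are always licit onsets).
/o…a/ gap (V2→V3): /bh/; trying suffixes from longest down, /h/ is the first permitted one, so coda /b/ | onset /h/.
/a…a/ gap (V3→V4): cluster /ht/ — the longest permitted-onset suffix is /t/; onset = /t/, preceding coda = /h/.
Result: ka.lob.hah.ta.
The second /h/ is in the coda of syllable 3 (/hah/).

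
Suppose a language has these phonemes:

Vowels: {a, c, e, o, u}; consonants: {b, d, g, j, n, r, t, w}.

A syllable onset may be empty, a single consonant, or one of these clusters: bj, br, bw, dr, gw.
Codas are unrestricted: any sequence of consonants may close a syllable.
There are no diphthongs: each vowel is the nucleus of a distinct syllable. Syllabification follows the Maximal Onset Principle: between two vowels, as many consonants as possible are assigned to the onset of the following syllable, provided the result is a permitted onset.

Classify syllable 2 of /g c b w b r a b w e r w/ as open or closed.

open

Vowels present: c, a, e; each is a nucleus, giving 3 syllables.
/c…a/ gap (V1→V2): /bwbr/ — longest licit onset from the right is /br/, leaving /bw/ as coda.
/a…e/ gap (V2→V3): /bw/ — entire cluster is a permitted onset → onset /bw/, coda ∅.
Putting it together: gcbw.bra.bwerw.
Syllable 2 is /bra/; it ends in its nucleus with no coda, so it is open.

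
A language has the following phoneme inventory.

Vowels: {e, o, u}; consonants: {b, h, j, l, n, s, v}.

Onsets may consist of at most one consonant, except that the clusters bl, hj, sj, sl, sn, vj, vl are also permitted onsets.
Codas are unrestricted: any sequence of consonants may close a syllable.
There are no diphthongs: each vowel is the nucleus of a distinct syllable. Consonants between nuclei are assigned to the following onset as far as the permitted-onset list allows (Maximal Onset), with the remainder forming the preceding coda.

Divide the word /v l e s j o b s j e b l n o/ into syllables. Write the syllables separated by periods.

vle.sjob.sjebl.no

Nuclei (vowels): e, o, e, o → 4 syllables.
Between /e/ (V1) and /o/ (V2): cluster /sj/ — /sj/ is itself a permitted onset, so the whole cluster goes right; preceding coda = ∅.
Between /o/ (V2) and /e/ (V3): /bsj/ splits as /b/ + /sj/ (/sj/ is the longest suffix that is a licit onset).
Between /e/ (V3) and /o/ (V4): /bln/ — longest licit onset from the right is /n/, leaving /bl/ as coda.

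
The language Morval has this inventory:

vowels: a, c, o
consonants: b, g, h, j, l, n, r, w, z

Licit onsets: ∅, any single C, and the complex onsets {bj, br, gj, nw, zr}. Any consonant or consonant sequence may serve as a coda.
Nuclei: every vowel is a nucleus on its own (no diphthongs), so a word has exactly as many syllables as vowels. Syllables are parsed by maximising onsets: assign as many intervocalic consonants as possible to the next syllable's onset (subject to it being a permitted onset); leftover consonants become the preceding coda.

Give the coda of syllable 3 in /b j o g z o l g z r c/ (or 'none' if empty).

none

Vowels present: o, o, c; each is a nucleus, giving 3 syllables.
V1 /o/ – V2 /o/: /gz/ — longest licit onset from the right is /z/, leaving /g/ as coda.
V2 /o/ – V3 /c/: /lgzr/ — longest licit onset from the right is /zr/, leaving /lg/ as coda.
So the parse is bjog.zolg.zrc.
Syllable 3 is /zrc/: onset /zr/, nucleus /c/, coda ∅.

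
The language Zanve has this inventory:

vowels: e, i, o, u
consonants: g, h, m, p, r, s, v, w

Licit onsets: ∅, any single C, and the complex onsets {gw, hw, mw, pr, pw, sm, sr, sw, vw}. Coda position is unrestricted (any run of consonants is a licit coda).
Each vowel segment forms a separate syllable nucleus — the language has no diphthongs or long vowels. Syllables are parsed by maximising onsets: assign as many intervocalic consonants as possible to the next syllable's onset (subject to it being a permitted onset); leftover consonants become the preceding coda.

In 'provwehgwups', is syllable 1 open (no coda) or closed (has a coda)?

open

The vowels are o, e, u — 3 nuclei, so 3 syllables.
Between /o/ (V1) and /e/ (V2): /vw/ — entire cluster is a permitted onset → onset /vw/, coda ∅.
Between /e/ (V2) and /u/ (V3): /hgw/ — longest licit onset from the right is /gw/, leaving /h/ as coda.
Syllabification: pro.vweh.gwups.
Syllable 1 is /pro/; it ends in its nucleus with no coda, so it is open.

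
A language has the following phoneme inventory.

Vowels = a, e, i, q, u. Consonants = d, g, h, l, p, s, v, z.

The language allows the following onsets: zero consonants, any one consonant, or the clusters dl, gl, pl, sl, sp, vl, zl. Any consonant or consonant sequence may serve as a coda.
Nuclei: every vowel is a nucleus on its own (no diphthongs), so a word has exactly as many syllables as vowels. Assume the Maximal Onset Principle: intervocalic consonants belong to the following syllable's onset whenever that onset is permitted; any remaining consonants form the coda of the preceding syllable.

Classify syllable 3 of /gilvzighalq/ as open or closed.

open

The vowels are i, i, a, q — 4 nuclei, so 4 syllables.
/i…i/ gap (V1→V2): cluster /lvz/ — the longest permitted-onset suffix is /z/; onset = /z/, preceding coda = /lv/.
/i…a/ gap (V2→V3): /gh/ — longest licit onset from the right is /h/, leaving /g/ as coda.
/a…q/ gap (V3→V4): just /l/ — single C goes to the following onset.
Result: gilv.zig.ha.lq.
Syllable 3 is /ha/; it ends in its nucleus with no coda, so it is open.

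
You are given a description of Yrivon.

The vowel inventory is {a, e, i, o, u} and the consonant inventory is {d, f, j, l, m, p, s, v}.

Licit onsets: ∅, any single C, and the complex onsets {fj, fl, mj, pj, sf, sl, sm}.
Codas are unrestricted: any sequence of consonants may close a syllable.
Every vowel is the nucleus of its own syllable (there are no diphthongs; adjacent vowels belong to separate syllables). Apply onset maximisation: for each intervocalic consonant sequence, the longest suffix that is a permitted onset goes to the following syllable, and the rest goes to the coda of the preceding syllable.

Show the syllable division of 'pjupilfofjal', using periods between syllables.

pju.pil.fo.fjal

The vowels are u, i, o, a — 4 nuclei, so 4 syllables.
Between /u/ (V1) and /i/ (V2): just /p/ — single C goes to the following onset.
Between /i/ (V2) and /o/ (V3): /lf/; trying suffixes from longest down, /f/ is the first permitted one, so coda /l/ | onset /f/.
Between /o/ (V3) and /a/ (V4): /fj/ is a licit onset in full, so it all attaches to the next syllable.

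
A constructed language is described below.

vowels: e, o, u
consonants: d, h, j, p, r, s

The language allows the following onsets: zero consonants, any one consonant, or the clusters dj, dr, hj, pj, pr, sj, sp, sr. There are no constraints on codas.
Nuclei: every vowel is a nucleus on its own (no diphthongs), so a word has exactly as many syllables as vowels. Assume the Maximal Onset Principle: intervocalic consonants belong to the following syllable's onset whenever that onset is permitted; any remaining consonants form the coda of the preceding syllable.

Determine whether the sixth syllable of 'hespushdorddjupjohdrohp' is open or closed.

Vowels present: e, u, o, u, o, o; each is a nucleus, giving 6 syllables.
V1 /e/ – V2 /u/: /sp/ is a licit onset in full, so it all attaches to the next syllable.
V2 /u/ – V3 /o/: /shd/ splits as /sh/ + /d/ (/d/ is the longest suffix that is a licit onset).
V3 /o/ – V4 /u/: /rddj/ — longest licit onset from the right is /dj/, leaving /rd/ as coda.
V4 /u/ – V5 /o/: /pj/ — entire cluster is a permitted onset → onset /pj/, coda ∅.
V5 /o/ – V6 /o/: cluster /hdr/ — the longest permitted-onset suffix is /dr/; onset = /dr/, preceding coda = /h/.
So the parse is he.spush.dord.dju.pjoh.drohp.
Syllable 6 is /drohp/ with coda /hp/, so it is closed.

closed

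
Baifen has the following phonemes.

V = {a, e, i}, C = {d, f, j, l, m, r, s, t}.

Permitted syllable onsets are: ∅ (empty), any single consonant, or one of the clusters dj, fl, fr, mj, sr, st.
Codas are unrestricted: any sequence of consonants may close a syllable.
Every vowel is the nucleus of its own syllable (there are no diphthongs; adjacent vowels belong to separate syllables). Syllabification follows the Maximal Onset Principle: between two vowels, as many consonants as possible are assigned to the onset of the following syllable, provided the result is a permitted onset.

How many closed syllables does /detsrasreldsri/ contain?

The vowels are e, a, e, i — 4 nuclei, so 4 syllables.
/e…a/ gap (V1→V2): /tsr/ — longest licit onset from the right is /sr/, leaving /t/ as coda.
/a…e/ gap (V2→V3): /sr/ — entire cluster is a permitted onset → onset /sr/, coda ∅.
/e…i/ gap (V3→V4): /ldsr/ — longest licit onset from the right is /sr/, leaving /ld/ as coda.
So the parse is det.sra.sreld.sri.
Classifying each syllable: /det/ (closed), /sra/ (open), /sreld/ (closed), /sri/ (open).
Closed syllables: 2.

2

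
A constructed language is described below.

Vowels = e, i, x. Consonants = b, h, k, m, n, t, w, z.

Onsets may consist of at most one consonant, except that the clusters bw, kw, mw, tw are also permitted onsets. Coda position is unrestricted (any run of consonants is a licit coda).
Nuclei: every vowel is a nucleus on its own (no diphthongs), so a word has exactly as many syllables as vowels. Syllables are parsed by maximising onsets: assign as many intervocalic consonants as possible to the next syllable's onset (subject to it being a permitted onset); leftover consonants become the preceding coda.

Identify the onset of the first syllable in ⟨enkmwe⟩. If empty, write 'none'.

Nuclei (vowels): e, e → 2 syllables.
Between /e/ (V1) and /e/ (V2): cluster /nkmw/ — the longest permitted-onset suffix is /mw/; onset = /mw/, preceding coda = /nk/.
Result: enk.mwe.
Syllable 1 is /enk/: onset ∅, nucleus /e/, coda /nk/.

none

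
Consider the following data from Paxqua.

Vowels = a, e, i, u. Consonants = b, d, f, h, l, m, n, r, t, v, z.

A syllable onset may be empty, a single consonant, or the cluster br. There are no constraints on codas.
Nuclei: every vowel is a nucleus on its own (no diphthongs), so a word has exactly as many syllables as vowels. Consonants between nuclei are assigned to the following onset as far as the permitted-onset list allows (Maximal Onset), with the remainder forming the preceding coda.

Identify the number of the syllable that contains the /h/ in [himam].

Nuclei (vowels): i, a → 2 syllables.
/i…a/ gap (V1→V2): /m/ → onset of the next syllable (single consonants are always licit onsets).
Syllabification: hi.mam.
The /h/ is in the onset of syllable 1 (/hi/).

1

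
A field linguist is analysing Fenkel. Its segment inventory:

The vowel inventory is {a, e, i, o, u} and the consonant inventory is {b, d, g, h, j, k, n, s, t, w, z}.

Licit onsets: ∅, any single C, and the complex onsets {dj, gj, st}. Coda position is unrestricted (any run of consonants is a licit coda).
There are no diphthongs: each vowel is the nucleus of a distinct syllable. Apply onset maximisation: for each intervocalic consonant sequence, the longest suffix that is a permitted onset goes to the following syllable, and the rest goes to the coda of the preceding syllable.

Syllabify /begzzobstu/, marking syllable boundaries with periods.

begz.zob.stu

The vowels are e, o, u — 3 nuclei, so 3 syllables.
/e…o/ gap (V1→V2): /gzz/ splits as /gz/ + /z/ (/z/ is the longest suffix that is a licit onset).
/o…u/ gap (V2→V3): cluster /bst/ — the longest permitted-onset suffix is /st/; onset = /st/, preceding coda = /b/.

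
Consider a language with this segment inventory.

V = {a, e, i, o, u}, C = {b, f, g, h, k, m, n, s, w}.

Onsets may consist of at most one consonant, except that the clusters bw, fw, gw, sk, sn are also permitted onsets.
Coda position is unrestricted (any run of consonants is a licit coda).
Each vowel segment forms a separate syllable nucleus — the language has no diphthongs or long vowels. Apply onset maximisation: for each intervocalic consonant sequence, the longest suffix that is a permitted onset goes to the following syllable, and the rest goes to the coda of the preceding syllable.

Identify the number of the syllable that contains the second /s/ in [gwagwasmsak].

Nuclei (vowels): a, a, a → 3 syllables.
V1 /a/ – V2 /a/: /gw/ — entire cluster is a permitted onset → onset /gw/, coda ∅.
V2 /a/ – V3 /a/: cluster /sms/ — the longest permitted-onset suffix is /s/; onset = /s/, preceding coda = /sm/.
Result: gwa.gwasm.sak.
The second /s/ is in the onset of syllable 3 (/sak/).

3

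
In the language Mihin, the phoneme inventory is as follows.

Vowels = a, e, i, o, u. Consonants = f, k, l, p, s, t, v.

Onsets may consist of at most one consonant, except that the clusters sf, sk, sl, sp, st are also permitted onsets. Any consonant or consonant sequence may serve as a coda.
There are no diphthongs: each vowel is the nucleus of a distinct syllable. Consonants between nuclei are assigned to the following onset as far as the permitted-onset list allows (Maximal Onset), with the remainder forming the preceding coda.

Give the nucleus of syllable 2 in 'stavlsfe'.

Vowels present: a, e; each is a nucleus, giving 2 syllables.
The second nucleus (vowel 2 from the left) is /e/.

e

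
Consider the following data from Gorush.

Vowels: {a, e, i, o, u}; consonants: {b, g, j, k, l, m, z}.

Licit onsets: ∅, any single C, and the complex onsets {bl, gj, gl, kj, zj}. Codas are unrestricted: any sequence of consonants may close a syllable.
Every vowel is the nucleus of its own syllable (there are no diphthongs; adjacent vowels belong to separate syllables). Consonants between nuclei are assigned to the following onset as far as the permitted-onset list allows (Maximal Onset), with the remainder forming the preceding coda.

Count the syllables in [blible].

Vowels present: i, e; each is a nucleus, giving 2 syllables.

2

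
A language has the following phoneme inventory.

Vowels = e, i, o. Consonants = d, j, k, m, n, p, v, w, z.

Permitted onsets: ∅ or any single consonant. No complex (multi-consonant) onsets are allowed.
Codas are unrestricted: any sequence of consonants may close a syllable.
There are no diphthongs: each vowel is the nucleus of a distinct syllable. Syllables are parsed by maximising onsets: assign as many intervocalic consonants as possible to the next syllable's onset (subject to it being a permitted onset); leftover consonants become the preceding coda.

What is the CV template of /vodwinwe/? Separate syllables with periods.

CVC.CVC.CV

Vowels present: o, i, e; each is a nucleus, giving 3 syllables.
V1 /o/ – V2 /i/: /dw/ — longest licit onset from the right is /w/, leaving /d/ as coda.
V2 /i/ – V3 /e/: cluster /nw/ — the longest permitted-onset suffix is /w/; onset = /w/, preceding coda = /n/.
Result: vod.win.we.
Mapping each syllable to C/V: /vod/ → CVC, /win/ → CVC, /we/ → CV.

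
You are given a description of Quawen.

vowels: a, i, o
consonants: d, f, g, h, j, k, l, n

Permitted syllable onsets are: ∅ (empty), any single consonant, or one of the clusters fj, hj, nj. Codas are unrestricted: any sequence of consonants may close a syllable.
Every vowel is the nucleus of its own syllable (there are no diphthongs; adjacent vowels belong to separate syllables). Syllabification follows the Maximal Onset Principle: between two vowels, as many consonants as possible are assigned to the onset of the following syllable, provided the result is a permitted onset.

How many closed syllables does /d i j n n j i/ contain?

1

Vowels present: i, i; each is a nucleus, giving 2 syllables.
σ1/σ2 boundary: /jnnj/ splits as /jn/ + /nj/ (/nj/ is the longest suffix that is a licit onset).
Putting it together: dijn.nji.
Classifying each syllable: /dijn/ (closed), /nji/ (open).
Closed syllables: 1.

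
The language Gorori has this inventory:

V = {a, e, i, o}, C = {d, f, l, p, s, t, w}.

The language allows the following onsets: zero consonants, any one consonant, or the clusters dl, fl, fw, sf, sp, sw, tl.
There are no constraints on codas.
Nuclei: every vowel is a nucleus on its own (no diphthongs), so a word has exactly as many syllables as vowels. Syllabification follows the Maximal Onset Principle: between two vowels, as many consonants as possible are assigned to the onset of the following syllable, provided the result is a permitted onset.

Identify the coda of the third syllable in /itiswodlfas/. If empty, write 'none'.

dl

The vowels are i, i, o, a — 4 nuclei, so 4 syllables.
/i…i/ gap (V1→V2): /t/ → onset of the next syllable (single consonants are always licit onsets).
/i…o/ gap (V2→V3): /sw/ — entire cluster is a permitted onset → onset /sw/, coda ∅.
/o…a/ gap (V3→V4): /dlf/ splits as /dl/ + /f/ (/f/ is the longest suffix that is a licit onset).
Syllabification: i.ti.swodl.fas.
Syllable 3 is /swodl/: onset /sw/, nucleus /o/, coda /dl/.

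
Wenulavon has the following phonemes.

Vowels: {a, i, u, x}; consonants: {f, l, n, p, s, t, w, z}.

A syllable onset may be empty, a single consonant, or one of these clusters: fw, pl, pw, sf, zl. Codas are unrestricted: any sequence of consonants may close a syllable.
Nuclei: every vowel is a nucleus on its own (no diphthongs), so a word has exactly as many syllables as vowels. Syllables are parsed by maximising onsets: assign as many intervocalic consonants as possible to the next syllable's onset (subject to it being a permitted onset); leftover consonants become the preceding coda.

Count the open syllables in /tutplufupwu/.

The vowels are u, u, u, u — 4 nuclei, so 4 syllables.
σ1/σ2 boundary: /tpl/ splits as /t/ + /pl/ (/pl/ is the longest suffix that is a licit onset).
σ2/σ3 boundary: /f/ is a single consonant, so it becomes the next onset.
σ3/σ4 boundary: /pw/ is a licit onset in full, so it all attaches to the next syllable.
Putting it together: tut.plu.fu.pwu.
Classifying each syllable: /tut/ (closed), /plu/ (open), /fu/ (open), /pwu/ (open).
Open syllables: 3.

3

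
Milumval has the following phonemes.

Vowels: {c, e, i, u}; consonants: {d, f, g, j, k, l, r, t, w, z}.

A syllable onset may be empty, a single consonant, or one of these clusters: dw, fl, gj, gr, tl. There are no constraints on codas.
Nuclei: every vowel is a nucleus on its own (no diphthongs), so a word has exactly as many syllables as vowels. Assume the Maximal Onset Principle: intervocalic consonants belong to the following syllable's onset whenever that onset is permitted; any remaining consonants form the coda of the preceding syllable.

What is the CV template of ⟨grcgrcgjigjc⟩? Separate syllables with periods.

Vowels present: c, c, i, c; each is a nucleus, giving 4 syllables.
/c…c/ gap (V1→V2): cluster /gr/ — /gr/ is itself a permitted onset, so the whole cluster goes right; preceding coda = ∅.
/c…i/ gap (V2→V3): /gj/ — entire cluster is a permitted onset → onset /gj/, coda ∅.
/i…c/ gap (V3→V4): /gj/ is a licit onset in full, so it all attaches to the next syllable.
So the parse is grc.grc.gji.gjc.
Mapping each syllable to C/V: /grc/ → CCV, /grc/ → CCV, /gji/ → CCV, /gjc/ → CCV.

CCV.CCV.CCV.CCV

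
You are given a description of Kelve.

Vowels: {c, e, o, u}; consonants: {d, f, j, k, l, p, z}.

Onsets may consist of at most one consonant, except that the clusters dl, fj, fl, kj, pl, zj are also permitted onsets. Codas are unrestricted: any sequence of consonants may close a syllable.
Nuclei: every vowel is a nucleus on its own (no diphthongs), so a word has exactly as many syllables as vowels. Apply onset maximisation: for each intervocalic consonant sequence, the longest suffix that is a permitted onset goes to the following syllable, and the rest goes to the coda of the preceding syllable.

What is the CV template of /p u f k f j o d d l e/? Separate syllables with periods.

CVCC.CCVC.CCV

Nuclei (vowels): u, o, e → 3 syllables.
/u…o/ gap (V1→V2): /fkfj/; trying suffixes from longest down, /fj/ is the first permitted one, so coda /fk/ | onset /fj/.
/o…e/ gap (V2→V3): /ddl/ splits as /d/ + /dl/ (/dl/ is the longest suffix that is a licit onset).
Putting it together: pufk.fjod.dle.
Mapping each syllable to C/V: /pufk/ → CVCC, /fjod/ → CCVC, /dle/ → CCV.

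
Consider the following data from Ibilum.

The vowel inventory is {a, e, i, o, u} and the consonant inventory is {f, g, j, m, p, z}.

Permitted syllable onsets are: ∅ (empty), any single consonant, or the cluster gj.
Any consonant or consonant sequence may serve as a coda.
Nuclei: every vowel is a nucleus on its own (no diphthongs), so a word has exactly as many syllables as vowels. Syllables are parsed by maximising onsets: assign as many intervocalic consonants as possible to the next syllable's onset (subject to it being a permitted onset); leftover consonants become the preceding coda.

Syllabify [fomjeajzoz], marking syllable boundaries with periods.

Nuclei (vowels): o, e, a, o → 4 syllables.
σ1/σ2 boundary: /mj/ splits as /m/ + /j/ (/j/ is the longest suffix that is a licit onset).
σ2/σ3 boundary: nothing intervenes; syllable break is V.V.
σ3/σ4 boundary: /jz/; trying suffixes from longest down, /z/ is the first permitted one, so coda /j/ | onset /z/.

fom.je.aj.zoz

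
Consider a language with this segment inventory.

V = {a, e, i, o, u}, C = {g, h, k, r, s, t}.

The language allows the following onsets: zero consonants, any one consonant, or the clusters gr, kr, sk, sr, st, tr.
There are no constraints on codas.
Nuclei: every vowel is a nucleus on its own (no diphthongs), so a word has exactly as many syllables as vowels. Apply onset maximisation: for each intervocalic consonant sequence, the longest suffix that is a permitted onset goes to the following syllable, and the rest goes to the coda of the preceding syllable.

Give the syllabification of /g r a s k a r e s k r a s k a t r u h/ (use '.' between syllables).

gra.ska.res.kra.ska.truh

Vowels present: a, a, e, a, a, u; each is a nucleus, giving 6 syllables.
/a…a/ gap (V1→V2): /sk/ — entire cluster is a permitted onset → onset /sk/, coda ∅.
/a…e/ gap (V2→V3): just /r/ — single C goes to the following onset.
/e…a/ gap (V3→V4): cluster /skr/ — the longest permitted-onset suffix is /kr/; onset = /kr/, preceding coda = /s/.
/a…a/ gap (V4→V5): /sk/ — entire cluster is a permitted onset → onset /sk/, coda ∅.
/a…u/ gap (V5→V6): cluster /tr/ — /tr/ is itself a permitted onset, so the whole cluster goes right; preceding coda = ∅.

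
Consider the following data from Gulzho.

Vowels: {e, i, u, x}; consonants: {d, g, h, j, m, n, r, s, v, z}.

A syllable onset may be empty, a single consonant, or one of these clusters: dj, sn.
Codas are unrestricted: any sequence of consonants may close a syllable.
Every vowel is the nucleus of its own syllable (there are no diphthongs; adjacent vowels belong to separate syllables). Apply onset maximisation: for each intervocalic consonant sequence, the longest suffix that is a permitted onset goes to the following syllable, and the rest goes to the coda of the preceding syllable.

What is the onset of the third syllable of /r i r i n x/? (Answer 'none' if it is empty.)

Nuclei (vowels): i, i, x → 3 syllables.
σ1/σ2 boundary: just /r/ — single C goes to the following onset.
σ2/σ3 boundary: /n/ → onset of the next syllable (single consonants are always licit onsets).
So the parse is ri.ri.nx.
Syllable 3 is /nx/: onset /n/, nucleus /x/, coda ∅.

n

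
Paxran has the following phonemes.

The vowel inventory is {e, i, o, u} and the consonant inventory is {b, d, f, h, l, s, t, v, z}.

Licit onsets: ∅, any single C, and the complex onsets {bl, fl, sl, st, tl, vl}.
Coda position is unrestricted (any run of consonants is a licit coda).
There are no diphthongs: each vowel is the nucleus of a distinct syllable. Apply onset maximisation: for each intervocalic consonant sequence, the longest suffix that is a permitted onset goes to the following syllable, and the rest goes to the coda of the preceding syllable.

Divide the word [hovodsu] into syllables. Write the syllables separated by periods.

ho.vod.su

Nuclei (vowels): o, o, u → 3 syllables.
/o…o/ gap (V1→V2): /v/ is a single consonant, so it becomes the next onset.
/o…u/ gap (V2→V3): /ds/ splits as /d/ + /s/ (/s/ is the longest suffix that is a licit onset).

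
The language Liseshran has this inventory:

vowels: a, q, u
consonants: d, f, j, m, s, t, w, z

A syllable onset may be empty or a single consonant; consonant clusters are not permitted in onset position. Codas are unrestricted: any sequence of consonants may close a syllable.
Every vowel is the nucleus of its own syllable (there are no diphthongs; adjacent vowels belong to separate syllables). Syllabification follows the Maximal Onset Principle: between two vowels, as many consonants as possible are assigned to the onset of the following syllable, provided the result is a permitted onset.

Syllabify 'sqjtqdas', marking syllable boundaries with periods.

sqj.tq.das

Nuclei (vowels): q, q, a → 3 syllables.
σ1/σ2 boundary: /jt/ splits as /j/ + /t/ (/t/ is the longest suffix that is a licit onset).
σ2/σ3 boundary: /d/ → onset of the next syllable (single consonants are always licit onsets).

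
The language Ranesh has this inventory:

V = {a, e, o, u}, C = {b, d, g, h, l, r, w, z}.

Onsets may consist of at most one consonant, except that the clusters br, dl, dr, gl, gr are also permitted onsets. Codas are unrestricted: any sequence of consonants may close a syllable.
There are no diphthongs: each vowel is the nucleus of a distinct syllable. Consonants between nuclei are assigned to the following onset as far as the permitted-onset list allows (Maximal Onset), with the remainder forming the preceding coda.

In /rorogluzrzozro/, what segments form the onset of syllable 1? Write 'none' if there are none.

r

The vowels are o, o, u, o, o — 5 nuclei, so 5 syllables.
V1 /o/ – V2 /o/: /r/ → onset of the next syllable (single consonants are always licit onsets).
V2 /o/ – V3 /u/: cluster /gl/ — /gl/ is itself a permitted onset, so the whole cluster goes right; preceding coda = ∅.
V3 /u/ – V4 /o/: /zrz/; trying suffixes from longest down, /z/ is the first permitted one, so coda /zr/ | onset /z/.
V4 /o/ – V5 /o/: /zr/ splits as /z/ + /r/ (/r/ is the longest suffix that is a licit onset).
Result: ro.ro.gluzr.zoz.ro.
Syllable 1 is /ro/: onset /r/, nucleus /o/, coda ∅.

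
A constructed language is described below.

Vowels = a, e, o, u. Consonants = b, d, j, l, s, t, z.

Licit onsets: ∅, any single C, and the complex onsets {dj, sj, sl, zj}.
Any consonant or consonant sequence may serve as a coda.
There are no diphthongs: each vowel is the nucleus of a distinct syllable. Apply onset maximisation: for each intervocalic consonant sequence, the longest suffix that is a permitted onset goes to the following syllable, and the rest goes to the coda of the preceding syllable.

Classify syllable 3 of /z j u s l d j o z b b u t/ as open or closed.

Nuclei (vowels): u, o, u → 3 syllables.
V1 /u/ – V2 /o/: /sldj/ splits as /sl/ + /dj/ (/dj/ is the longest suffix that is a licit onset).
V2 /o/ – V3 /u/: /zbb/ — longest licit onset from the right is /b/, leaving /zb/ as coda.
Result: zjusl.djozb.but.
Syllable 3 is /but/ with coda /t/, so it is closed.

closed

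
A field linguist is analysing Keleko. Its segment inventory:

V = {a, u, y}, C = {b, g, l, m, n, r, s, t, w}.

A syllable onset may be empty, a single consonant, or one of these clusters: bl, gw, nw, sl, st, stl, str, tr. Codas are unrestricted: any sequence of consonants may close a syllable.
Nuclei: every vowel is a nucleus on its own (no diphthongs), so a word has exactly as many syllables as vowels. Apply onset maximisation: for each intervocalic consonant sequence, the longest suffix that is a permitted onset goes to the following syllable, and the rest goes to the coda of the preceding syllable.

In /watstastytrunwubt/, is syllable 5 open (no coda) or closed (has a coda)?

Nuclei (vowels): a, a, y, u, u → 5 syllables.
Between /a/ (V1) and /a/ (V2): cluster /tst/ — the longest permitted-onset suffix is /st/; onset = /st/, preceding coda = /t/.
Between /a/ (V2) and /y/ (V3): /st/ is a licit onset in full, so it all attaches to the next syllable.
Between /y/ (V3) and /u/ (V4): /tr/ — entire cluster is a permitted onset → onset /tr/, coda ∅.
Between /u/ (V4) and /u/ (V5): /nw/ is a licit onset in full, so it all attaches to the next syllable.
Syllabification: wat.sta.sty.tru.nwubt.
Syllable 5 is /nwubt/ with coda /bt/, so it is closed.

closed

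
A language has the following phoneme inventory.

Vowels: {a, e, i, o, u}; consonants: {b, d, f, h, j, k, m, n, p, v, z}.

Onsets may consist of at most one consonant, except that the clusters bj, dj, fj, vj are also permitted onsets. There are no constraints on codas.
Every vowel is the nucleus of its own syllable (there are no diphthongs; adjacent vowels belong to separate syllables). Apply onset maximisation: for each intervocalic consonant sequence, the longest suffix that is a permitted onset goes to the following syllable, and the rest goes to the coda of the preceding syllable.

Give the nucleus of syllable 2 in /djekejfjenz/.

Vowels present: e, e, e; each is a nucleus, giving 3 syllables.
The second nucleus (vowel 2 from the left) is /e/.

e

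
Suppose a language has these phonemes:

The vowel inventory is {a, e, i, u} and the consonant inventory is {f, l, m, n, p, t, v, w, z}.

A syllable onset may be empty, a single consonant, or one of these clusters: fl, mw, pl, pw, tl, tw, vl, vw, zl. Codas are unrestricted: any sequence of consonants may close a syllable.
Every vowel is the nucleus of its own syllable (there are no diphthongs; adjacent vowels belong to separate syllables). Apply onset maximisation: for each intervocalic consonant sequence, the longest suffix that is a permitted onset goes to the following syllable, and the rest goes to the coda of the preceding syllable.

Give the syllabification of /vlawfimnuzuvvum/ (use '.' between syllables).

Nuclei (vowels): a, i, u, u, u → 5 syllables.
σ1/σ2 boundary: /wf/ — longest licit onset from the right is /f/, leaving /w/ as coda.
σ2/σ3 boundary: /mn/; trying suffixes from longest down, /n/ is the first permitted one, so coda /m/ | onset /n/.
σ3/σ4 boundary: /z/ → onset of the next syllable (single consonants are always licit onsets).
σ4/σ5 boundary: /vv/ splits as /v/ + /v/ (/v/ is the longest suffix that is a licit onset).

vlaw.fim.nu.zuv.vum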